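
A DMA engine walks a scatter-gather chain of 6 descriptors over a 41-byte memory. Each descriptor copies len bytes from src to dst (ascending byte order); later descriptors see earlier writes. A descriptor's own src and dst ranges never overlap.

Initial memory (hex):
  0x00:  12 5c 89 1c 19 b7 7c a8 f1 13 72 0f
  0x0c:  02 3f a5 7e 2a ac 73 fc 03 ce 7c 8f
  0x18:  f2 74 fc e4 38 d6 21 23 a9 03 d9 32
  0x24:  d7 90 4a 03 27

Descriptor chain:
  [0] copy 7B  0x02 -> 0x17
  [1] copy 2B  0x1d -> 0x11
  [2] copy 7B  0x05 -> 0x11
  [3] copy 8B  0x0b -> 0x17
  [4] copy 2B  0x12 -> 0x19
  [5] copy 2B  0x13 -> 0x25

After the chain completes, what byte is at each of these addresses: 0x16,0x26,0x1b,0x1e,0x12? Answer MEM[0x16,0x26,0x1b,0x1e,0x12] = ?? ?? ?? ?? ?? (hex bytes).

D0: mem[0x17..0x1d] <- [89 1c 19 b7 7c a8 f1]
D1: mem[0x11..0x12] <- [f1 21]
D2: mem[0x11..0x17] <- [b7 7c a8 f1 13 72 0f]
D3: mem[0x17..0x1e] <- [0f 02 3f a5 7e 2a b7 7c]
D4: mem[0x19..0x1a] <- [7c a8]
D5: mem[0x25..0x26] <- [a8 f1]
query mem[0x16]=0x72, mem[0x26]=0xf1, mem[0x1b]=0x7e, mem[0x1e]=0x7c, mem[0x12]=0x7c

MEM[0x16,0x26,0x1b,0x1e,0x12] = 72 f1 7e 7c 7c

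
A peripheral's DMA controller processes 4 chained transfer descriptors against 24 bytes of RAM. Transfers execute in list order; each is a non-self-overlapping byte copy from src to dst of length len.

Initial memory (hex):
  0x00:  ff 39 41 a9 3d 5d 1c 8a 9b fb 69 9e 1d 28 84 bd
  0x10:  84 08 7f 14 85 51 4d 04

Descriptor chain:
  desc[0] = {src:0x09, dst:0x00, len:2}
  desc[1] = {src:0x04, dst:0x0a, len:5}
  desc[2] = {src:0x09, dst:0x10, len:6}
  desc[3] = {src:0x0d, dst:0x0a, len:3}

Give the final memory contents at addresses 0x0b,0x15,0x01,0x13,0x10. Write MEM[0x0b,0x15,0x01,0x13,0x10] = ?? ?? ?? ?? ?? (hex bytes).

MEM[0x0b,0x15,0x01,0x13,0x10] = 9b 9b 69 1c fb

  after D0: wrote 2B at 0x00 = fb69
  after D1: wrote 5B at 0x0a = 3d5d1c8a9b
  after D2: wrote 6B at 0x10 = fb3d5d1c8a9b
  after D3: wrote 3B at 0x0a = 8a9bbd
query mem[0x0b]=0x9b, mem[0x15]=0x9b, mem[0x01]=0x69, mem[0x13]=0x1c, mem[0x10]=0xfb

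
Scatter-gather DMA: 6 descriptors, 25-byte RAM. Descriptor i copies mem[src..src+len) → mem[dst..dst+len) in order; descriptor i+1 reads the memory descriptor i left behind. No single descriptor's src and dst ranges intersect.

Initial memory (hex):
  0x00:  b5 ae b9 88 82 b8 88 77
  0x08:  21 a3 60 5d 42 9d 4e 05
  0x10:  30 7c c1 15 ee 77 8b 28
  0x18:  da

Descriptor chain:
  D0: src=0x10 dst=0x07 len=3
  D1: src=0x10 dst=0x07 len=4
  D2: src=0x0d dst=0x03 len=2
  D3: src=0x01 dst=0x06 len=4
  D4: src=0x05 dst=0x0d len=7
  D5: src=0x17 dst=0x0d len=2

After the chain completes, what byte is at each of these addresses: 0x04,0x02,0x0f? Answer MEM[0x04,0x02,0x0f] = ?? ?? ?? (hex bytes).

[0] 0x10->0x07 len=3 : 30 7c c1
[1] 0x10->0x07 len=4 : 30 7c c1 15
[2] 0x0d->0x03 len=2 : 9d 4e
[3] 0x01->0x06 len=4 : ae b9 9d 4e
[4] 0x05->0x0d len=7 : b8 ae b9 9d 4e 15 5d
[5] 0x17->0x0d len=2 : 28 da
query mem[0x04]=0x4e, mem[0x02]=0xb9, mem[0x0f]=0xb9

MEM[0x04,0x02,0x0f] = 4e b9 b9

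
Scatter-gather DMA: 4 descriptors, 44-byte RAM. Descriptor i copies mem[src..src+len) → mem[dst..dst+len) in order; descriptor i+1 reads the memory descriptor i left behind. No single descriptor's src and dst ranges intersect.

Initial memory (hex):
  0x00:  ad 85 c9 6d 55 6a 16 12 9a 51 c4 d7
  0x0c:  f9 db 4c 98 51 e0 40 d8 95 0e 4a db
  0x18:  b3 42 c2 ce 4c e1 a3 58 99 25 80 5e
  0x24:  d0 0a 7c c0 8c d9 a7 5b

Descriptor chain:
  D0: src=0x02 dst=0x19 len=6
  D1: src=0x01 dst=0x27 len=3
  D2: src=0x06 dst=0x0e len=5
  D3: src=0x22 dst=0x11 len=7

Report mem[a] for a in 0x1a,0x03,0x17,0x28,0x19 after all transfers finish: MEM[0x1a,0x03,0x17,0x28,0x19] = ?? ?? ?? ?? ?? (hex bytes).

MEM[0x1a,0x03,0x17,0x28,0x19] = 6d 6d c9 c9 c9

[0] 0x02->0x19 len=6 : c9 6d 55 6a 16 12
[1] 0x01->0x27 len=3 : 85 c9 6d
[2] 0x06->0x0e len=5 : 16 12 9a 51 c4
[3] 0x22->0x11 len=7 : 80 5e d0 0a 7c 85 c9
query mem[0x1a]=0x6d, mem[0x03]=0x6d, mem[0x17]=0xc9, mem[0x28]=0xc9, mem[0x19]=0xc9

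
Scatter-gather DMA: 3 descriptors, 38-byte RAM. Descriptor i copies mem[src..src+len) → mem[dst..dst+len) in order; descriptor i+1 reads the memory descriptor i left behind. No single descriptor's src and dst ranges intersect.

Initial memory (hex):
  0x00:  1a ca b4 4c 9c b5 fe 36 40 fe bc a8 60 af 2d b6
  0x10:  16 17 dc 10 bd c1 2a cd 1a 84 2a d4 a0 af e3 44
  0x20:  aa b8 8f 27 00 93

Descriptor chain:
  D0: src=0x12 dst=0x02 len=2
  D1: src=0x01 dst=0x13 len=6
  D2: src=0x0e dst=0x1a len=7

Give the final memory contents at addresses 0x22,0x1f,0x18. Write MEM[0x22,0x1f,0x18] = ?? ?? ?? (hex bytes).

D0: mem[0x02..0x03] <- [dc 10]
D1: mem[0x13..0x18] <- [ca dc 10 9c b5 fe]
D2: mem[0x1a..0x20] <- [2d b6 16 17 dc ca dc]
query mem[0x22]=0x8f, mem[0x1f]=0xca, mem[0x18]=0xfe

MEM[0x22,0x1f,0x18] = 8f ca fe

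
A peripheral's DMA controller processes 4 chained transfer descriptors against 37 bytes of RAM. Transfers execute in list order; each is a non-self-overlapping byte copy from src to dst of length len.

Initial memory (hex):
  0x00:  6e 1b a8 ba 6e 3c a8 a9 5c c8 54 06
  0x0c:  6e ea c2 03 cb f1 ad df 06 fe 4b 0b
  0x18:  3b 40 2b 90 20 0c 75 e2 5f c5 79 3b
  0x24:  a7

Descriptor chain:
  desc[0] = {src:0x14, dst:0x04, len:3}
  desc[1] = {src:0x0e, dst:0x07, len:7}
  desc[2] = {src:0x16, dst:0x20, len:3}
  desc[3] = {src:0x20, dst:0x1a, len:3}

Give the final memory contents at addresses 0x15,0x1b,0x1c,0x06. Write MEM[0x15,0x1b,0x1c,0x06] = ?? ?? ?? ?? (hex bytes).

D0: mem[0x04..0x06] <- [06 fe 4b]
D1: mem[0x07..0x0d] <- [c2 03 cb f1 ad df 06]
D2: mem[0x20..0x22] <- [4b 0b 3b]
D3: mem[0x1a..0x1c] <- [4b 0b 3b]
query mem[0x15]=0xfe, mem[0x1b]=0x0b, mem[0x1c]=0x3b, mem[0x06]=0x4b

MEM[0x15,0x1b,0x1c,0x06] = fe 0b 3b 4b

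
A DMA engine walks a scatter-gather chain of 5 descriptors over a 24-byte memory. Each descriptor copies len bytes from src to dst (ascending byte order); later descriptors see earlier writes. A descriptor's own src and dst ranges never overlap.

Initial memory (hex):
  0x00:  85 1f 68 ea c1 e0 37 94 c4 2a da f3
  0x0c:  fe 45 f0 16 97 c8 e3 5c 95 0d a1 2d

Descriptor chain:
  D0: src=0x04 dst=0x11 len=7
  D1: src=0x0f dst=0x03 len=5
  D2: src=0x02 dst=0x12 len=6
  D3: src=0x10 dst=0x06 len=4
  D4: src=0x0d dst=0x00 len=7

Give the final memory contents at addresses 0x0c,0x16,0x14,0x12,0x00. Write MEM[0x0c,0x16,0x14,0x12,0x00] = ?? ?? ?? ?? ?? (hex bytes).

D0: mem[0x11..0x17] <- [c1 e0 37 94 c4 2a da]
D1: mem[0x03..0x07] <- [16 97 c1 e0 37]
D2: mem[0x12..0x17] <- [68 16 97 c1 e0 37]
D3: mem[0x06..0x09] <- [97 c1 68 16]
D4: mem[0x00..0x06] <- [45 f0 16 97 c1 68 16]
query mem[0x0c]=0xfe, mem[0x16]=0xe0, mem[0x14]=0x97, mem[0x12]=0x68, mem[0x00]=0x45

MEM[0x0c,0x16,0x14,0x12,0x00] = fe e0 97 68 45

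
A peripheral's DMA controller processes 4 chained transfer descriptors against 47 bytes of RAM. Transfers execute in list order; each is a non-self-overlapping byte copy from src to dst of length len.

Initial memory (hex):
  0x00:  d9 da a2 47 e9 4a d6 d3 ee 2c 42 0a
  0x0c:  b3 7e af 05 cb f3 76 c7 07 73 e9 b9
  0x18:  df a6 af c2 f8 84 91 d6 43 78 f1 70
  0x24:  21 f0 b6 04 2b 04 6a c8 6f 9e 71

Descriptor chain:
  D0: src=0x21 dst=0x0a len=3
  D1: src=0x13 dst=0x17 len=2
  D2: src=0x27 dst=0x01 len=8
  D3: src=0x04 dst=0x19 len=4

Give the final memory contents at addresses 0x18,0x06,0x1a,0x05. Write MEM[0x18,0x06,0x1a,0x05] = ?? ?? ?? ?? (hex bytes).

MEM[0x18,0x06,0x1a,0x05] = 07 6f c8 c8

D0: mem[0x0a..0x0c] <- [78 f1 70]
D1: mem[0x17..0x18] <- [c7 07]
D2: mem[0x01..0x08] <- [04 2b 04 6a c8 6f 9e 71]
D3: mem[0x19..0x1c] <- [6a c8 6f 9e]
query mem[0x18]=0x07, mem[0x06]=0x6f, mem[0x1a]=0xc8, mem[0x05]=0xc8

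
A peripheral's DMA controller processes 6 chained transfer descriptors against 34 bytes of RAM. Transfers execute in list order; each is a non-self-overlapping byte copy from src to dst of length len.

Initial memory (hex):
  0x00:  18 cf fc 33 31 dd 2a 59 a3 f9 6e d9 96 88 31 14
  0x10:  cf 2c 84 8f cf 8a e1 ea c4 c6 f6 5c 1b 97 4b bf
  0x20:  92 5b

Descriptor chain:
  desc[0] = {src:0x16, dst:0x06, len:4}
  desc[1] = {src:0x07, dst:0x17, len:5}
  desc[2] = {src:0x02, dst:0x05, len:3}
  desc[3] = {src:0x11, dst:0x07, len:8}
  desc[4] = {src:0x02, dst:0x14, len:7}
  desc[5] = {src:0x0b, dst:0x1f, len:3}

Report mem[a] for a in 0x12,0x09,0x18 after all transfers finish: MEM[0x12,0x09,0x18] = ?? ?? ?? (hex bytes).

[0] 0x16->0x06 len=4 : e1 ea c4 c6
[1] 0x07->0x17 len=5 : ea c4 c6 6e d9
[2] 0x02->0x05 len=3 : fc 33 31
[3] 0x11->0x07 len=8 : 2c 84 8f cf 8a e1 ea c4
[4] 0x02->0x14 len=7 : fc 33 31 fc 33 2c 84
[5] 0x0b->0x1f len=3 : 8a e1 ea
query mem[0x12]=0x84, mem[0x09]=0x8f, mem[0x18]=0x33

MEM[0x12,0x09,0x18] = 84 8f 33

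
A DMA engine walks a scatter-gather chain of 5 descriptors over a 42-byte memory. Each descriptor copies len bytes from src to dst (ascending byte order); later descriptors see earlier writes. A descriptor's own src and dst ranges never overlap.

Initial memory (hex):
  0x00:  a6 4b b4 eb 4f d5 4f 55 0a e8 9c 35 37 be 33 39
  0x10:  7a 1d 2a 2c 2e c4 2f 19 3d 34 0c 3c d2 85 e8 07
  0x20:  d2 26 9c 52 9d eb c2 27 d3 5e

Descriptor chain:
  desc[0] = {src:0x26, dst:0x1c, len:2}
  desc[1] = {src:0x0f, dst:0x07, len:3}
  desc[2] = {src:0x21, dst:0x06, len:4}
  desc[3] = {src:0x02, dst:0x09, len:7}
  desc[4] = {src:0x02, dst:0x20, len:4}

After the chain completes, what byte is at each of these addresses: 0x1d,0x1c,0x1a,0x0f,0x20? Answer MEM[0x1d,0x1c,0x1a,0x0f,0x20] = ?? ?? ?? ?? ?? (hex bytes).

D0: mem[0x1c..0x1d] <- [c2 27]
D1: mem[0x07..0x09] <- [39 7a 1d]
D2: mem[0x06..0x09] <- [26 9c 52 9d]
D3: mem[0x09..0x0f] <- [b4 eb 4f d5 26 9c 52]
D4: mem[0x20..0x23] <- [b4 eb 4f d5]
query mem[0x1d]=0x27, mem[0x1c]=0xc2, mem[0x1a]=0x0c, mem[0x0f]=0x52, mem[0x20]=0xb4

MEM[0x1d,0x1c,0x1a,0x0f,0x20] = 27 c2 0c 52 b4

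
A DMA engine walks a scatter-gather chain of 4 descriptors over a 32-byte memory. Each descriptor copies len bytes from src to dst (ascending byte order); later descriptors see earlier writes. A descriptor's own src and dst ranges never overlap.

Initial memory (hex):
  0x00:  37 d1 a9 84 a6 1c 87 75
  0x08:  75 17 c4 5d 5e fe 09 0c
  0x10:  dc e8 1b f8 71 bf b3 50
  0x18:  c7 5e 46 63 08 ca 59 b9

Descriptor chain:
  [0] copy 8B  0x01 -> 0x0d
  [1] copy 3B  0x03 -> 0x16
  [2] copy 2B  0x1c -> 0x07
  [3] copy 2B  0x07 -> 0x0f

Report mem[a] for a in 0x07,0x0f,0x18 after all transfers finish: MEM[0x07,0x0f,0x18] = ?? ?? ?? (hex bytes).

[0] 0x01->0x0d len=8 : d1 a9 84 a6 1c 87 75 75
[1] 0x03->0x16 len=3 : 84 a6 1c
[2] 0x1c->0x07 len=2 : 08 ca
[3] 0x07->0x0f len=2 : 08 ca
query mem[0x07]=0x08, mem[0x0f]=0x08, mem[0x18]=0x1c

MEM[0x07,0x0f,0x18] = 08 08 1c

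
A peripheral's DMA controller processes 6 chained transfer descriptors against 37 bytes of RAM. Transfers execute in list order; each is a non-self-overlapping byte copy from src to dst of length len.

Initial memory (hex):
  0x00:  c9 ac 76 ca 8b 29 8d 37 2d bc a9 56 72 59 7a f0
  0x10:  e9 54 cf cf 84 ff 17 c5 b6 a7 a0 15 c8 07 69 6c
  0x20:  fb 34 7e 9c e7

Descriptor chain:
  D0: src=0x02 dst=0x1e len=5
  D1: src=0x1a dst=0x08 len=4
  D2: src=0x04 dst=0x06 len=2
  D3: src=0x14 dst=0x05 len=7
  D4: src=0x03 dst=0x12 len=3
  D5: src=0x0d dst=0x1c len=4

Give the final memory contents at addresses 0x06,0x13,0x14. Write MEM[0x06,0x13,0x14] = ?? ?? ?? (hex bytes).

  after D0: wrote 5B at 0x1e = 76ca8b298d
  after D1: wrote 4B at 0x08 = a015c807
  after D2: wrote 2B at 0x06 = 8b29
  after D3: wrote 7B at 0x05 = 84ff17c5b6a7a0
  after D4: wrote 3B at 0x12 = ca8b84
  after D5: wrote 4B at 0x1c = 597af0e9
query mem[0x06]=0xff, mem[0x13]=0x8b, mem[0x14]=0x84

MEM[0x06,0x13,0x14] = ff 8b 84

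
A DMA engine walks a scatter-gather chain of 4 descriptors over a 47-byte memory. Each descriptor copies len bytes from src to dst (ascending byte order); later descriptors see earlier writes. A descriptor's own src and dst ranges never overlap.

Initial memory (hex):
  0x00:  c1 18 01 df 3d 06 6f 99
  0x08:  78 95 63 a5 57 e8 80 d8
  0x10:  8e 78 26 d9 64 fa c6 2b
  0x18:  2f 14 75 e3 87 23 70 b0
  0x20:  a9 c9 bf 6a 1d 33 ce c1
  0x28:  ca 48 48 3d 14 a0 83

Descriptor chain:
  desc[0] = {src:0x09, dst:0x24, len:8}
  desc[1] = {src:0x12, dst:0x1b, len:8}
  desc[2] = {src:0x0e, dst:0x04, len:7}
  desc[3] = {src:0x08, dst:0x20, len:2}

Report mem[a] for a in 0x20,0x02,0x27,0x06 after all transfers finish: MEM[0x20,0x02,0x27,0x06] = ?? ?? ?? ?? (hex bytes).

  after D0: wrote 8B at 0x24 = 9563a557e880d88e
  after D1: wrote 8B at 0x1b = 26d964fac62b2f14
  after D2: wrote 7B at 0x04 = 80d88e7826d964
  after D3: wrote 2B at 0x20 = 26d9
query mem[0x20]=0x26, mem[0x02]=0x01, mem[0x27]=0x57, mem[0x06]=0x8e

MEM[0x20,0x02,0x27,0x06] = 26 01 57 8e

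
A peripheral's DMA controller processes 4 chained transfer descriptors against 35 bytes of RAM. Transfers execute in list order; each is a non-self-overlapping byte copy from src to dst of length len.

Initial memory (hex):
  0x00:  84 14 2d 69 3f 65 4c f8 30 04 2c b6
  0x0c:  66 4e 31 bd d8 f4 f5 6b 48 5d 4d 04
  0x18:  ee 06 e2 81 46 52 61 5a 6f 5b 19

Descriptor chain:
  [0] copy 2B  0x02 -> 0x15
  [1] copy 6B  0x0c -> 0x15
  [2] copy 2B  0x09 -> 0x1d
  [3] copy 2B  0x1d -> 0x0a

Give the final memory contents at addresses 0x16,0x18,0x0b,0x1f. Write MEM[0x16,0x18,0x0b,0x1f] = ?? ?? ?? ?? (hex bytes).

MEM[0x16,0x18,0x0b,0x1f] = 4e bd 2c 5a

  after D0: wrote 2B at 0x15 = 2d69
  after D1: wrote 6B at 0x15 = 664e31bdd8f4
  after D2: wrote 2B at 0x1d = 042c
  after D3: wrote 2B at 0x0a = 042c
query mem[0x16]=0x4e, mem[0x18]=0xbd, mem[0x0b]=0x2c, mem[0x1f]=0x5a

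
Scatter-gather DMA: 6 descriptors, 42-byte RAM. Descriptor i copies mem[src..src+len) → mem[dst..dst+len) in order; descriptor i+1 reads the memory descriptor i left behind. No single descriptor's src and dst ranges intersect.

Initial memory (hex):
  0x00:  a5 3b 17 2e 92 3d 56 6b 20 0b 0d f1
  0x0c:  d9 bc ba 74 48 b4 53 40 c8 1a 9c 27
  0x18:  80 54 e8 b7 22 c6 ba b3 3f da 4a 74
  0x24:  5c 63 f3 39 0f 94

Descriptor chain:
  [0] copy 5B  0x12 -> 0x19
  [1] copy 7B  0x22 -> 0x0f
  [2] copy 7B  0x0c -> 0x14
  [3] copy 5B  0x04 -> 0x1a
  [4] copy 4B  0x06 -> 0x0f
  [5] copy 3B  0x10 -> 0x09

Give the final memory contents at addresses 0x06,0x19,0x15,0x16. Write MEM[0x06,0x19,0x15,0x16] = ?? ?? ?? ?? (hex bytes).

MEM[0x06,0x19,0x15,0x16] = 56 5c bc ba

#0 dst[0x19+5] := {0x53,0x40,0xc8,0x1a,0x9c}
#1 dst[0x0f+7] := {0x4a,0x74,0x5c,0x63,0xf3,0x39,0x0f}
#2 dst[0x14+7] := {0xd9,0xbc,0xba,0x4a,0x74,0x5c,0x63}
#3 dst[0x1a+5] := {0x92,0x3d,0x56,0x6b,0x20}
#4 dst[0x0f+4] := {0x56,0x6b,0x20,0x0b}
#5 dst[0x09+3] := {0x6b,0x20,0x0b}
query mem[0x06]=0x56, mem[0x19]=0x5c, mem[0x15]=0xbc, mem[0x16]=0xba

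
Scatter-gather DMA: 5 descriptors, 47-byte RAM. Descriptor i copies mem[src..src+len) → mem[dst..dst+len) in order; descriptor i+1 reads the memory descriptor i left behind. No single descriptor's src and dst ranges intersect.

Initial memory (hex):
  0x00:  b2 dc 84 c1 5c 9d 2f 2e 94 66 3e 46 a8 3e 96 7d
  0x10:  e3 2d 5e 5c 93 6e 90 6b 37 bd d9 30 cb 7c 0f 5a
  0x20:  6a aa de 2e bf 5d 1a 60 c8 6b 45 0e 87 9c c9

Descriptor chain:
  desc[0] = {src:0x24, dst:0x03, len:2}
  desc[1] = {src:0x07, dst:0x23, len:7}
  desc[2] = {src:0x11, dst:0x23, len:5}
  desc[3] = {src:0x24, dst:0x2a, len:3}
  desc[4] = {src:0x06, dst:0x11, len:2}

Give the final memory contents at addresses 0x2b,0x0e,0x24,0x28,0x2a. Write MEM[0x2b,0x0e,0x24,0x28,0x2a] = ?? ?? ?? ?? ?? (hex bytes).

MEM[0x2b,0x0e,0x24,0x28,0x2a] = 5c 96 5e a8 5e

D0: mem[0x03..0x04] <- [bf 5d]
D1: mem[0x23..0x29] <- [2e 94 66 3e 46 a8 3e]
D2: mem[0x23..0x27] <- [2d 5e 5c 93 6e]
D3: mem[0x2a..0x2c] <- [5e 5c 93]
D4: mem[0x11..0x12] <- [2f 2e]
query mem[0x2b]=0x5c, mem[0x0e]=0x96, mem[0x24]=0x5e, mem[0x28]=0xa8, mem[0x2a]=0x5e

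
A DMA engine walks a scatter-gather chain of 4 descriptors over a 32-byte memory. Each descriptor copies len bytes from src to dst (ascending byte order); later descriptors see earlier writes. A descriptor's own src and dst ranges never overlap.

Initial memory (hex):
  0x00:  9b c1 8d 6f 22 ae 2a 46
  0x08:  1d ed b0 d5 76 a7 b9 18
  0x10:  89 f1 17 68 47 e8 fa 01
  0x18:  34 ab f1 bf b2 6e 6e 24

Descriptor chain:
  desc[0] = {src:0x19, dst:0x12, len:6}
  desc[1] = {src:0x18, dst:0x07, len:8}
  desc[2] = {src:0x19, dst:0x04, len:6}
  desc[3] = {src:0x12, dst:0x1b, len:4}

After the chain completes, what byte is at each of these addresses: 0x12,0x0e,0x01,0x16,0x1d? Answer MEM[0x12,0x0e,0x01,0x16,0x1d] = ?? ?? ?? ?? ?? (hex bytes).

MEM[0x12,0x0e,0x01,0x16,0x1d] = ab 24 c1 6e bf

[0] 0x19->0x12 len=6 : ab f1 bf b2 6e 6e
[1] 0x18->0x07 len=8 : 34 ab f1 bf b2 6e 6e 24
[2] 0x19->0x04 len=6 : ab f1 bf b2 6e 6e
[3] 0x12->0x1b len=4 : ab f1 bf b2
query mem[0x12]=0xab, mem[0x0e]=0x24, mem[0x01]=0xc1, mem[0x16]=0x6e, mem[0x1d]=0xbf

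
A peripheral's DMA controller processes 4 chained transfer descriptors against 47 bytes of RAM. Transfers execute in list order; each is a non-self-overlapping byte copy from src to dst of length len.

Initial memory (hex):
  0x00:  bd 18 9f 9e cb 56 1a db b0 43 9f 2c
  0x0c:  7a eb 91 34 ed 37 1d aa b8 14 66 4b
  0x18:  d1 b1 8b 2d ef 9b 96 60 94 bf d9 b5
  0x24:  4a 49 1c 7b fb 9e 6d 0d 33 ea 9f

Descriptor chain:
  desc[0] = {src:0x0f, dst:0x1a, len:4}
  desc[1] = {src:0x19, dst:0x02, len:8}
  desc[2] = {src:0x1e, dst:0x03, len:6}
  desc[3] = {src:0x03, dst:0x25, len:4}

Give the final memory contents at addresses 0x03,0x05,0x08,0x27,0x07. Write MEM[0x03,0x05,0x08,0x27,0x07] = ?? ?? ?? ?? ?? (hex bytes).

[0] 0x0f->0x1a len=4 : 34 ed 37 1d
[1] 0x19->0x02 len=8 : b1 34 ed 37 1d 96 60 94
[2] 0x1e->0x03 len=6 : 96 60 94 bf d9 b5
[3] 0x03->0x25 len=4 : 96 60 94 bf
query mem[0x03]=0x96, mem[0x05]=0x94, mem[0x08]=0xb5, mem[0x27]=0x94, mem[0x07]=0xd9

MEM[0x03,0x05,0x08,0x27,0x07] = 96 94 b5 94 d9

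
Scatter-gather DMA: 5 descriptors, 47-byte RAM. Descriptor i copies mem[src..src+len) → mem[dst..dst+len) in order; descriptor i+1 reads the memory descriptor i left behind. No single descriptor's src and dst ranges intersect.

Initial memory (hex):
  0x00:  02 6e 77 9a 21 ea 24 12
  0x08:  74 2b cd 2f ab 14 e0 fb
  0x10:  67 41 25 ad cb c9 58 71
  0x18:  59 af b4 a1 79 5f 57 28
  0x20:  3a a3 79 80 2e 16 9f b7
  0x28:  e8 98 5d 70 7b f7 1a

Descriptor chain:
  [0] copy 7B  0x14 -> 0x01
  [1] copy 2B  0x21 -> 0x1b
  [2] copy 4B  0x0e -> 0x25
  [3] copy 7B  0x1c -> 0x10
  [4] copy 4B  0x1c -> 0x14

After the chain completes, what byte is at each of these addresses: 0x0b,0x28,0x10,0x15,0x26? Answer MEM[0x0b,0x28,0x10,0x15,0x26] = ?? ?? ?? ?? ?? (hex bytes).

MEM[0x0b,0x28,0x10,0x15,0x26] = 2f 41 79 5f fb

D0: mem[0x01..0x07] <- [cb c9 58 71 59 af b4]
D1: mem[0x1b..0x1c] <- [a3 79]
D2: mem[0x25..0x28] <- [e0 fb 67 41]
D3: mem[0x10..0x16] <- [79 5f 57 28 3a a3 79]
D4: mem[0x14..0x17] <- [79 5f 57 28]
query mem[0x0b]=0x2f, mem[0x28]=0x41, mem[0x10]=0x79, mem[0x15]=0x5f, mem[0x26]=0xfb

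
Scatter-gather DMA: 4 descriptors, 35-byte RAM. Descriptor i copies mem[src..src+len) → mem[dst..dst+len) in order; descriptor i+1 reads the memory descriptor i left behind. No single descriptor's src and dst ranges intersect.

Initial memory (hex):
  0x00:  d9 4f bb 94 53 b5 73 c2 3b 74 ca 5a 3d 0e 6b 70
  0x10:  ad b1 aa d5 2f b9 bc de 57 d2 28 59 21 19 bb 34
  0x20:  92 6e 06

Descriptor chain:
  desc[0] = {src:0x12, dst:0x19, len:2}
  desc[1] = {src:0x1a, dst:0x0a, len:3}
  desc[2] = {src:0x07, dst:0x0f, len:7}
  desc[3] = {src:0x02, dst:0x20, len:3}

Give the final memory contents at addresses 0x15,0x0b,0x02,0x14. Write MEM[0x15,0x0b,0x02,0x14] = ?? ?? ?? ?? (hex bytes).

MEM[0x15,0x0b,0x02,0x14] = 0e 59 bb 21

D0: mem[0x19..0x1a] <- [aa d5]
D1: mem[0x0a..0x0c] <- [d5 59 21]
D2: mem[0x0f..0x15] <- [c2 3b 74 d5 59 21 0e]
D3: mem[0x20..0x22] <- [bb 94 53]
query mem[0x15]=0x0e, mem[0x0b]=0x59, mem[0x02]=0xbb, mem[0x14]=0x21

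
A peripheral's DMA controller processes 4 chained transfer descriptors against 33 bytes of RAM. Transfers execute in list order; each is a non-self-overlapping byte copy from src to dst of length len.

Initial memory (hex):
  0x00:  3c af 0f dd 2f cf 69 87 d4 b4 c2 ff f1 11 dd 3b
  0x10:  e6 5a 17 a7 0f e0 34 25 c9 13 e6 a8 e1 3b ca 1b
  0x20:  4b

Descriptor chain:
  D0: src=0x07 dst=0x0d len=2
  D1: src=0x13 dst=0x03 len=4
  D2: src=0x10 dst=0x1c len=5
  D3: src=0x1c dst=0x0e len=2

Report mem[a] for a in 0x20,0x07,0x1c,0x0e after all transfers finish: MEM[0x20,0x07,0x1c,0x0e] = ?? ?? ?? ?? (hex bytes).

MEM[0x20,0x07,0x1c,0x0e] = 0f 87 e6 e6

[0] 0x07->0x0d len=2 : 87 d4
[1] 0x13->0x03 len=4 : a7 0f e0 34
[2] 0x10->0x1c len=5 : e6 5a 17 a7 0f
[3] 0x1c->0x0e len=2 : e6 5a
query mem[0x20]=0x0f, mem[0x07]=0x87, mem[0x1c]=0xe6, mem[0x0e]=0xe6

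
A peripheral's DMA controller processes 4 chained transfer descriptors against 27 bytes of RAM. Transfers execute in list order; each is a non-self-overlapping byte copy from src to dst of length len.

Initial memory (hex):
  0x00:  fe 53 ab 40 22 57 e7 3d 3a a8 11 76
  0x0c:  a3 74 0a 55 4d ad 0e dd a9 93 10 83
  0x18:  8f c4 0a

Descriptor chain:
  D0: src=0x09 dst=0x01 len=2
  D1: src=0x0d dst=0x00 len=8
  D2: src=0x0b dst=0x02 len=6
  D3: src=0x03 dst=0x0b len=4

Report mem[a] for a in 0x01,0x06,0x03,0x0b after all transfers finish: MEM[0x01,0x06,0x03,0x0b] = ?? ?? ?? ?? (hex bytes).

[0] 0x09->0x01 len=2 : a8 11
[1] 0x0d->0x00 len=8 : 74 0a 55 4d ad 0e dd a9
[2] 0x0b->0x02 len=6 : 76 a3 74 0a 55 4d
[3] 0x03->0x0b len=4 : a3 74 0a 55
query mem[0x01]=0x0a, mem[0x06]=0x55, mem[0x03]=0xa3, mem[0x0b]=0xa3

MEM[0x01,0x06,0x03,0x0b] = 0a 55 a3 a3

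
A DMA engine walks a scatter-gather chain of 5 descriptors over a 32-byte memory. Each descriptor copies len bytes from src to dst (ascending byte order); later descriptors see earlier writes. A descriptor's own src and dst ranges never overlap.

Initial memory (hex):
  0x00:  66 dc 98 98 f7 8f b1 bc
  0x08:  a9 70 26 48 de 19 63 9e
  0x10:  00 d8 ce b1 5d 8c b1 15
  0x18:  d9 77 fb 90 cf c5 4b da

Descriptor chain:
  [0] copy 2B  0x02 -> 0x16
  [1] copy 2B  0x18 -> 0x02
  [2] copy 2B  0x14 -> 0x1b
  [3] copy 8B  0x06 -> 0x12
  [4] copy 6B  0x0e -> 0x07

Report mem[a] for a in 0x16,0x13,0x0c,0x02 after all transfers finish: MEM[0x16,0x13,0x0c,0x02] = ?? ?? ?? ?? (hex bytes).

D0: mem[0x16..0x17] <- [98 98]
D1: mem[0x02..0x03] <- [d9 77]
D2: mem[0x1b..0x1c] <- [5d 8c]
D3: mem[0x12..0x19] <- [b1 bc a9 70 26 48 de 19]
D4: mem[0x07..0x0c] <- [63 9e 00 d8 b1 bc]
query mem[0x16]=0x26, mem[0x13]=0xbc, mem[0x0c]=0xbc, mem[0x02]=0xd9

MEM[0x16,0x13,0x0c,0x02] = 26 bc bc d9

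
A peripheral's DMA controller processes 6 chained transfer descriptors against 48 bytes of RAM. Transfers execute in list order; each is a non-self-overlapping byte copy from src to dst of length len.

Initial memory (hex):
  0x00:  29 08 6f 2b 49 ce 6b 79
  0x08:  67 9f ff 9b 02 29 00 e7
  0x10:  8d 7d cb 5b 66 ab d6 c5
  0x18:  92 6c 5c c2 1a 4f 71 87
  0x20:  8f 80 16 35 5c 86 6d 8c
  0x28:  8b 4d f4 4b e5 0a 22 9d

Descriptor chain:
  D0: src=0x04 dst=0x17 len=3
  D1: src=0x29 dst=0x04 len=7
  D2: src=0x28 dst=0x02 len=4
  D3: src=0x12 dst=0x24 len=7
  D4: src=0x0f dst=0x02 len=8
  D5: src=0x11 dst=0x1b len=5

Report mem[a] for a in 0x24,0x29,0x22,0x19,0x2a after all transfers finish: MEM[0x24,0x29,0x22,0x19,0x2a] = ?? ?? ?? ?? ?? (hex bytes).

MEM[0x24,0x29,0x22,0x19,0x2a] = cb 49 16 6b ce

#0 dst[0x17+3] := {0x49,0xce,0x6b}
#1 dst[0x04+7] := {0x4d,0xf4,0x4b,0xe5,0x0a,0x22,0x9d}
#2 dst[0x02+4] := {0x8b,0x4d,0xf4,0x4b}
#3 dst[0x24+7] := {0xcb,0x5b,0x66,0xab,0xd6,0x49,0xce}
#4 dst[0x02+8] := {0xe7,0x8d,0x7d,0xcb,0x5b,0x66,0xab,0xd6}
#5 dst[0x1b+5] := {0x7d,0xcb,0x5b,0x66,0xab}
query mem[0x24]=0xcb, mem[0x29]=0x49, mem[0x22]=0x16, mem[0x19]=0x6b, mem[0x2a]=0xce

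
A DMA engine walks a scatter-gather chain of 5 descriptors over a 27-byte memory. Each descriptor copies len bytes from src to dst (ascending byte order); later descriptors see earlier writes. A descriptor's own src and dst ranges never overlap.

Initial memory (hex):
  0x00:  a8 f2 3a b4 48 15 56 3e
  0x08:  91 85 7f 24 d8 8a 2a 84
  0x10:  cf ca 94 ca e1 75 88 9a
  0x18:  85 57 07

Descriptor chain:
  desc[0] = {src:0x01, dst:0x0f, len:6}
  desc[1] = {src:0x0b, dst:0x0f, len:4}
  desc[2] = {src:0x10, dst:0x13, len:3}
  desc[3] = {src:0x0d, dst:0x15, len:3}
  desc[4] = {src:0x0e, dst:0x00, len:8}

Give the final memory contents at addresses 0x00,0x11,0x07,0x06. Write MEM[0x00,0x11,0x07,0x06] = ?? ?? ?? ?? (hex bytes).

D0: mem[0x0f..0x14] <- [f2 3a b4 48 15 56]
D1: mem[0x0f..0x12] <- [24 d8 8a 2a]
D2: mem[0x13..0x15] <- [d8 8a 2a]
D3: mem[0x15..0x17] <- [8a 2a 24]
D4: mem[0x00..0x07] <- [2a 24 d8 8a 2a d8 8a 8a]
query mem[0x00]=0x2a, mem[0x11]=0x8a, mem[0x07]=0x8a, mem[0x06]=0x8a

MEM[0x00,0x11,0x07,0x06] = 2a 8a 8a 8a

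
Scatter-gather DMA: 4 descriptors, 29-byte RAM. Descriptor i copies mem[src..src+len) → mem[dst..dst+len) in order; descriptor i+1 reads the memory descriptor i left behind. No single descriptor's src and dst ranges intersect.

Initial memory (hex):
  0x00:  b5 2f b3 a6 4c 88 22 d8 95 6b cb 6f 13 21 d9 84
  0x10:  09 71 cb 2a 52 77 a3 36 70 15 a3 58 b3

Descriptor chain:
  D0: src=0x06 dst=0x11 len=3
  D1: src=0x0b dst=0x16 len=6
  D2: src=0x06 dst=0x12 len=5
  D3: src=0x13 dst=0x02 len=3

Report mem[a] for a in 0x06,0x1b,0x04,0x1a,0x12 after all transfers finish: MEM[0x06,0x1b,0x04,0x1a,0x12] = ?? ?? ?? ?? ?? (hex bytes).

MEM[0x06,0x1b,0x04,0x1a,0x12] = 22 09 6b 84 22

  after D0: wrote 3B at 0x11 = 22d895
  after D1: wrote 6B at 0x16 = 6f1321d98409
  after D2: wrote 5B at 0x12 = 22d8956bcb
  after D3: wrote 3B at 0x02 = d8956b
query mem[0x06]=0x22, mem[0x1b]=0x09, mem[0x04]=0x6b, mem[0x1a]=0x84, mem[0x12]=0x22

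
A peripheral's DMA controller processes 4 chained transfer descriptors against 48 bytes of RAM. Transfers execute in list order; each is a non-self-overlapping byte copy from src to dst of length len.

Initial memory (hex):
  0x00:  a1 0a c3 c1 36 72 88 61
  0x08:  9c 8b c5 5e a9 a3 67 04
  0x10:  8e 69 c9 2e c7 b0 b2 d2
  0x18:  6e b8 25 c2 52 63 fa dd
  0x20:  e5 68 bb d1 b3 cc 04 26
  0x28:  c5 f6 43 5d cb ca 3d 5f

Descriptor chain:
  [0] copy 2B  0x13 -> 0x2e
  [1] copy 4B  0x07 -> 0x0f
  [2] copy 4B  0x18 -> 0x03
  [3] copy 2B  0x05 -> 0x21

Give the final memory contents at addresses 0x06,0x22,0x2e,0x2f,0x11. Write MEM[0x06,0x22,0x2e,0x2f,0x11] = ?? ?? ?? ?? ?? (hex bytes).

MEM[0x06,0x22,0x2e,0x2f,0x11] = c2 c2 2e c7 8b

[0] 0x13->0x2e len=2 : 2e c7
[1] 0x07->0x0f len=4 : 61 9c 8b c5
[2] 0x18->0x03 len=4 : 6e b8 25 c2
[3] 0x05->0x21 len=2 : 25 c2
query mem[0x06]=0xc2, mem[0x22]=0xc2, mem[0x2e]=0x2e, mem[0x2f]=0xc7, mem[0x11]=0x8b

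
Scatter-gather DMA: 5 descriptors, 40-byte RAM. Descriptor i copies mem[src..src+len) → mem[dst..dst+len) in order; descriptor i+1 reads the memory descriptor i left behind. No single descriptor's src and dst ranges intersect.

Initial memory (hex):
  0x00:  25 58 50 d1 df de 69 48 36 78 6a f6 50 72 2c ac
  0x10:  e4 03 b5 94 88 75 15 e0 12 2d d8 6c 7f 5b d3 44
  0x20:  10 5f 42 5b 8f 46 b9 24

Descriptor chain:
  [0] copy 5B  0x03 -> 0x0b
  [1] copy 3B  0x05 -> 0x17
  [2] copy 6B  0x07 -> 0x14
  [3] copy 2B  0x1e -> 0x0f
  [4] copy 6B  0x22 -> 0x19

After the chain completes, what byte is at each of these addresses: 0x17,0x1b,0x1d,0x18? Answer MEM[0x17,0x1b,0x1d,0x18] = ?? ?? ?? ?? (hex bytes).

D0: mem[0x0b..0x0f] <- [d1 df de 69 48]
D1: mem[0x17..0x19] <- [de 69 48]
D2: mem[0x14..0x19] <- [48 36 78 6a d1 df]
D3: mem[0x0f..0x10] <- [d3 44]
D4: mem[0x19..0x1e] <- [42 5b 8f 46 b9 24]
query mem[0x17]=0x6a, mem[0x1b]=0x8f, mem[0x1d]=0xb9, mem[0x18]=0xd1

MEM[0x17,0x1b,0x1d,0x18] = 6a 8f b9 d1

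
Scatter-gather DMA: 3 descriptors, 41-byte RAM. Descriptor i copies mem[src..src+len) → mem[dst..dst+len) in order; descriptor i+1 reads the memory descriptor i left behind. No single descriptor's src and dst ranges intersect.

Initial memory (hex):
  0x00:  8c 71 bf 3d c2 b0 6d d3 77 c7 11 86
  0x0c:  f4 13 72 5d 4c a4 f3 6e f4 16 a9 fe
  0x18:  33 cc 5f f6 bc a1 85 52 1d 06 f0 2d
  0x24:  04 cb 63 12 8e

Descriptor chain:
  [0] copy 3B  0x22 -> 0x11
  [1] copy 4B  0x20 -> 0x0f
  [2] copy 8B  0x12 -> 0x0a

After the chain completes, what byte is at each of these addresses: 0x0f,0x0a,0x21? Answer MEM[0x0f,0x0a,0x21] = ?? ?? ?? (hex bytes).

[0] 0x22->0x11 len=3 : f0 2d 04
[1] 0x20->0x0f len=4 : 1d 06 f0 2d
[2] 0x12->0x0a len=8 : 2d 04 f4 16 a9 fe 33 cc
query mem[0x0f]=0xfe, mem[0x0a]=0x2d, mem[0x21]=0x06

MEM[0x0f,0x0a,0x21] = fe 2d 06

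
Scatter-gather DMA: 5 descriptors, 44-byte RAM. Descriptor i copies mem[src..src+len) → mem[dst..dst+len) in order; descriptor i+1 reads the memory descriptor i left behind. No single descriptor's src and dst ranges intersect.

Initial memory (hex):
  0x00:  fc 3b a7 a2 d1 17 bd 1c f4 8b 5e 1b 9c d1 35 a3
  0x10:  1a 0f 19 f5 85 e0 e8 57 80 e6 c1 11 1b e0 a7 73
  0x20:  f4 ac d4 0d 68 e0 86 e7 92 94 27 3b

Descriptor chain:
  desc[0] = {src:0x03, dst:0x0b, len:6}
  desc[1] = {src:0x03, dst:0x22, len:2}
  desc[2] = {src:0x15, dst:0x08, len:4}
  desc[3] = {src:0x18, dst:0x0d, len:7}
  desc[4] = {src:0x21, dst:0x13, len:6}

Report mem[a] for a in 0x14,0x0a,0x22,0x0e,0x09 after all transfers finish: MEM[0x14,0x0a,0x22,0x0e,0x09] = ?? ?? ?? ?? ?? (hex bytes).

D0: mem[0x0b..0x10] <- [a2 d1 17 bd 1c f4]
D1: mem[0x22..0x23] <- [a2 d1]
D2: mem[0x08..0x0b] <- [e0 e8 57 80]
D3: mem[0x0d..0x13] <- [80 e6 c1 11 1b e0 a7]
D4: mem[0x13..0x18] <- [ac a2 d1 68 e0 86]
query mem[0x14]=0xa2, mem[0x0a]=0x57, mem[0x22]=0xa2, mem[0x0e]=0xe6, mem[0x09]=0xe8

MEM[0x14,0x0a,0x22,0x0e,0x09] = a2 57 a2 e6 e8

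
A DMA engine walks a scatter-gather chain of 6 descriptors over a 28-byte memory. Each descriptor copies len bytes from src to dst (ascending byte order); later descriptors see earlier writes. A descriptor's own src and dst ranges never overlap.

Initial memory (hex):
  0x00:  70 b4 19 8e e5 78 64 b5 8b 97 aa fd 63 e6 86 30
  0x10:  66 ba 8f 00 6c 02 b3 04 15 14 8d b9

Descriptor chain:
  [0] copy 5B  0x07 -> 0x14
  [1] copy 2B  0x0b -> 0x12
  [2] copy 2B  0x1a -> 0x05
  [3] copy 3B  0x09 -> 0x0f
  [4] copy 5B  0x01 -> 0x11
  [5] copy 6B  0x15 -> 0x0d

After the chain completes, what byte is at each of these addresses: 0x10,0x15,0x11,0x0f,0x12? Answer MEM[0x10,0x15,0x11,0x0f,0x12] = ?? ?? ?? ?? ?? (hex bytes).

#0 dst[0x14+5] := {0xb5,0x8b,0x97,0xaa,0xfd}
#1 dst[0x12+2] := {0xfd,0x63}
#2 dst[0x05+2] := {0x8d,0xb9}
#3 dst[0x0f+3] := {0x97,0xaa,0xfd}
#4 dst[0x11+5] := {0xb4,0x19,0x8e,0xe5,0x8d}
#5 dst[0x0d+6] := {0x8d,0x97,0xaa,0xfd,0x14,0x8d}
query mem[0x10]=0xfd, mem[0x15]=0x8d, mem[0x11]=0x14, mem[0x0f]=0xaa, mem[0x12]=0x8d

MEM[0x10,0x15,0x11,0x0f,0x12] = fd 8d 14 aa 8d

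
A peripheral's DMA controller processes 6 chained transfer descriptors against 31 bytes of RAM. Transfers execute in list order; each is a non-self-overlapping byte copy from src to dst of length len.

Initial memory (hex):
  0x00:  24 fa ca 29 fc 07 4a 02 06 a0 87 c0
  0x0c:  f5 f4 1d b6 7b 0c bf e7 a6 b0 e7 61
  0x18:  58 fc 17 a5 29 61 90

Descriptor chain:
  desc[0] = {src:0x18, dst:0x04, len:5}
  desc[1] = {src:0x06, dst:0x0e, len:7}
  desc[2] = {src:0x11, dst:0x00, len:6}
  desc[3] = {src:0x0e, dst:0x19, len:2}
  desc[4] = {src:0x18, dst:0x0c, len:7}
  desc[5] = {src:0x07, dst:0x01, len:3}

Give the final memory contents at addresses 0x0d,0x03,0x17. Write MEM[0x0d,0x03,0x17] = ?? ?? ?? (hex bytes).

MEM[0x0d,0x03,0x17] = 17 a0 61

  after D0: wrote 5B at 0x04 = 58fc17a529
  after D1: wrote 7B at 0x0e = 17a529a087c0f5
  after D2: wrote 6B at 0x00 = a087c0f5b0e7
  after D3: wrote 2B at 0x19 = 17a5
  after D4: wrote 7B at 0x0c = 5817a5a5296190
  after D5: wrote 3B at 0x01 = a529a0
query mem[0x0d]=0x17, mem[0x03]=0xa0, mem[0x17]=0x61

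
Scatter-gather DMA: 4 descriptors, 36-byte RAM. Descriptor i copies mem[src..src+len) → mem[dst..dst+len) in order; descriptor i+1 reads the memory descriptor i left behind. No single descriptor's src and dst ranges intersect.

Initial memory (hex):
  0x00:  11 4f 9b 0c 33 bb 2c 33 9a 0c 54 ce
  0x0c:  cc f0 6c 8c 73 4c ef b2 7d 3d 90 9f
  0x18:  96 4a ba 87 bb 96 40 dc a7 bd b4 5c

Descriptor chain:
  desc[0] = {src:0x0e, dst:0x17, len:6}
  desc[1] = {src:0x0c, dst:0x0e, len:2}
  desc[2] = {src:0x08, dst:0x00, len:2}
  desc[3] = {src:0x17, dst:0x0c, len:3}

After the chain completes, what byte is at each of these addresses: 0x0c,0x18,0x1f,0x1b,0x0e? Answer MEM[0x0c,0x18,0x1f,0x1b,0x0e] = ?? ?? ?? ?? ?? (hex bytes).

#0 dst[0x17+6] := {0x6c,0x8c,0x73,0x4c,0xef,0xb2}
#1 dst[0x0e+2] := {0xcc,0xf0}
#2 dst[0x00+2] := {0x9a,0x0c}
#3 dst[0x0c+3] := {0x6c,0x8c,0x73}
query mem[0x0c]=0x6c, mem[0x18]=0x8c, mem[0x1f]=0xdc, mem[0x1b]=0xef, mem[0x0e]=0x73

MEM[0x0c,0x18,0x1f,0x1b,0x0e] = 6c 8c dc ef 73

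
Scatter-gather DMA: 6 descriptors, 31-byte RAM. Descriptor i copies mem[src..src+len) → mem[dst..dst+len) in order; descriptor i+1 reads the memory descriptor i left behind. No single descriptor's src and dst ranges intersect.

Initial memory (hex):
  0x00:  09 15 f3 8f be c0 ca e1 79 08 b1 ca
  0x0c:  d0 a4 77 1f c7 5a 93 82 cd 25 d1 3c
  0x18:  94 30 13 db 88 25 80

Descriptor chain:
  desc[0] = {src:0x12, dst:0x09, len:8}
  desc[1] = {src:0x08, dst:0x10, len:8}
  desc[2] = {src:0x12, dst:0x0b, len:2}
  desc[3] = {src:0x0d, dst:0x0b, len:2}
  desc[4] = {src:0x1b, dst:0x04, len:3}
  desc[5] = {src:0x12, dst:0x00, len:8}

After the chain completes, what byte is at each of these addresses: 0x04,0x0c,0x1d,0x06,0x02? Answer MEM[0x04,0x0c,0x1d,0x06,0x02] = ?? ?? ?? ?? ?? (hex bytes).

  after D0: wrote 8B at 0x09 = 9382cd25d13c9430
  after D1: wrote 8B at 0x10 = 799382cd25d13c94
  after D2: wrote 2B at 0x0b = 82cd
  after D3: wrote 2B at 0x0b = d13c
  after D4: wrote 3B at 0x04 = db8825
  after D5: wrote 8B at 0x00 = 82cd25d13c949430
query mem[0x04]=0x3c, mem[0x0c]=0x3c, mem[0x1d]=0x25, mem[0x06]=0x94, mem[0x02]=0x25

MEM[0x04,0x0c,0x1d,0x06,0x02] = 3c 3c 25 94 25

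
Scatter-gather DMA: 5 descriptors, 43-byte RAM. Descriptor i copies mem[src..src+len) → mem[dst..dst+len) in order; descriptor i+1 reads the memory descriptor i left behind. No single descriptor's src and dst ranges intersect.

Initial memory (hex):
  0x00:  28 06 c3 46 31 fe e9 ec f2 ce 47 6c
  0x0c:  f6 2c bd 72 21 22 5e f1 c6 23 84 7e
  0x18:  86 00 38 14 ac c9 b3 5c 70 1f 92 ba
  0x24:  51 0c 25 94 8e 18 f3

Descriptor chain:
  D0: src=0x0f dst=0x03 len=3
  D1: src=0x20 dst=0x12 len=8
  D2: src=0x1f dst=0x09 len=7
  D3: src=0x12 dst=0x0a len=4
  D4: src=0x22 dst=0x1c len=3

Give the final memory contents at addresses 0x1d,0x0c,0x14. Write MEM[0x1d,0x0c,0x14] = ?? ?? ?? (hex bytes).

[0] 0x0f->0x03 len=3 : 72 21 22
[1] 0x20->0x12 len=8 : 70 1f 92 ba 51 0c 25 94
[2] 0x1f->0x09 len=7 : 5c 70 1f 92 ba 51 0c
[3] 0x12->0x0a len=4 : 70 1f 92 ba
[4] 0x22->0x1c len=3 : 92 ba 51
query mem[0x1d]=0xba, mem[0x0c]=0x92, mem[0x14]=0x92

MEM[0x1d,0x0c,0x14] = ba 92 92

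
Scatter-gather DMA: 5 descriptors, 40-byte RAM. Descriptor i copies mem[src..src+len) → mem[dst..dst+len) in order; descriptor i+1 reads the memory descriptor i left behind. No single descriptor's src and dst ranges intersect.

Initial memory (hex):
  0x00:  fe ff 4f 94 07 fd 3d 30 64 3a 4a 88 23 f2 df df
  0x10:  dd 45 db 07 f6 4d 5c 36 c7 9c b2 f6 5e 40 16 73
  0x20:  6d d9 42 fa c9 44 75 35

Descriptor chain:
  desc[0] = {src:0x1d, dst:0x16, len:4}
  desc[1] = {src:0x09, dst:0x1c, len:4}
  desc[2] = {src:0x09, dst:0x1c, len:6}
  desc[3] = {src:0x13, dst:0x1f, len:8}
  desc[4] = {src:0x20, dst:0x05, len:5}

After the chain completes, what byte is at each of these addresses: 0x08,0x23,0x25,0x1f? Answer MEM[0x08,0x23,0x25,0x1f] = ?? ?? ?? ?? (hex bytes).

D0: mem[0x16..0x19] <- [40 16 73 6d]
D1: mem[0x1c..0x1f] <- [3a 4a 88 23]
D2: mem[0x1c..0x21] <- [3a 4a 88 23 f2 df]
D3: mem[0x1f..0x26] <- [07 f6 4d 40 16 73 6d b2]
D4: mem[0x05..0x09] <- [f6 4d 40 16 73]
query mem[0x08]=0x16, mem[0x23]=0x16, mem[0x25]=0x6d, mem[0x1f]=0x07

MEM[0x08,0x23,0x25,0x1f] = 16 16 6d 07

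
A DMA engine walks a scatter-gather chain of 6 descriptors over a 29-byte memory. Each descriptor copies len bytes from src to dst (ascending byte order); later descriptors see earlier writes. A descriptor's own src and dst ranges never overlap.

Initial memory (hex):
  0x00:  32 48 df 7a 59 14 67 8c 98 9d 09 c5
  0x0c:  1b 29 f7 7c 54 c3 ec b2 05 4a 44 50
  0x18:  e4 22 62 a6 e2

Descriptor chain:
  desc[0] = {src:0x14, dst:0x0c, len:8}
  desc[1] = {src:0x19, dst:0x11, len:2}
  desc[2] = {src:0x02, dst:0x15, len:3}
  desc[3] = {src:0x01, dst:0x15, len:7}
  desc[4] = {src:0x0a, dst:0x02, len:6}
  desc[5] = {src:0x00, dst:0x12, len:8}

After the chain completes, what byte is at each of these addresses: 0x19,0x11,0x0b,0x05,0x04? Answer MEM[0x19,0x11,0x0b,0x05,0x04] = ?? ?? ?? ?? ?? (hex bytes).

MEM[0x19,0x11,0x0b,0x05,0x04] = 50 22 c5 4a 05

  after D0: wrote 8B at 0x0c = 054a4450e42262a6
  after D1: wrote 2B at 0x11 = 2262
  after D2: wrote 3B at 0x15 = df7a59
  after D3: wrote 7B at 0x15 = 48df7a5914678c
  after D4: wrote 6B at 0x02 = 09c5054a4450
  after D5: wrote 8B at 0x12 = 324809c5054a4450
query mem[0x19]=0x50, mem[0x11]=0x22, mem[0x0b]=0xc5, mem[0x05]=0x4a, mem[0x04]=0x05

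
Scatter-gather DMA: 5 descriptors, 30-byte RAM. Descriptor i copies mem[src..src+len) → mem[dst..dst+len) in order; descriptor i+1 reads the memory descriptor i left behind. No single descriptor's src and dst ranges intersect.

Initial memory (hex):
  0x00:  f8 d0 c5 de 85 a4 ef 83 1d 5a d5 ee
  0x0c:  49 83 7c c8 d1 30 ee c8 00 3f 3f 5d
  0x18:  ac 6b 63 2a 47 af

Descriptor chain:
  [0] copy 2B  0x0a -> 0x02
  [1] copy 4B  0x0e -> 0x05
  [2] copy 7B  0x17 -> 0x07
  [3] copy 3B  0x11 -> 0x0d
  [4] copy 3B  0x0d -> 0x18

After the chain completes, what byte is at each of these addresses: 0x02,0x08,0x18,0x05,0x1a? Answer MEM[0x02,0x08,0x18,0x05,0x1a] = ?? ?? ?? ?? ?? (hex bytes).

#0 dst[0x02+2] := {0xd5,0xee}
#1 dst[0x05+4] := {0x7c,0xc8,0xd1,0x30}
#2 dst[0x07+7] := {0x5d,0xac,0x6b,0x63,0x2a,0x47,0xaf}
#3 dst[0x0d+3] := {0x30,0xee,0xc8}
#4 dst[0x18+3] := {0x30,0xee,0xc8}
query mem[0x02]=0xd5, mem[0x08]=0xac, mem[0x18]=0x30, mem[0x05]=0x7c, mem[0x1a]=0xc8

MEM[0x02,0x08,0x18,0x05,0x1a] = d5 ac 30 7c c8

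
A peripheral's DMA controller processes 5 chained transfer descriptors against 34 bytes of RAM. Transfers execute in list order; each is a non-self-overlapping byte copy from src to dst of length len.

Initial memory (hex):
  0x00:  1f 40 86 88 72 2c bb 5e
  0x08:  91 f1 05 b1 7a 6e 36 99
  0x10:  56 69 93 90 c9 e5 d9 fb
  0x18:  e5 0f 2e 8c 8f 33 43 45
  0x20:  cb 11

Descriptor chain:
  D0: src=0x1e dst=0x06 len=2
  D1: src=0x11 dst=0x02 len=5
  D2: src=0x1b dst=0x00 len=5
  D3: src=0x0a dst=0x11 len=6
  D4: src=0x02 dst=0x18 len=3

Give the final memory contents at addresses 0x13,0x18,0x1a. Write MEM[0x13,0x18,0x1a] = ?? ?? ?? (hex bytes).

MEM[0x13,0x18,0x1a] = 7a 33 45

#0 dst[0x06+2] := {0x43,0x45}
#1 dst[0x02+5] := {0x69,0x93,0x90,0xc9,0xe5}
#2 dst[0x00+5] := {0x8c,0x8f,0x33,0x43,0x45}
#3 dst[0x11+6] := {0x05,0xb1,0x7a,0x6e,0x36,0x99}
#4 dst[0x18+3] := {0x33,0x43,0x45}
query mem[0x13]=0x7a, mem[0x18]=0x33, mem[0x1a]=0x45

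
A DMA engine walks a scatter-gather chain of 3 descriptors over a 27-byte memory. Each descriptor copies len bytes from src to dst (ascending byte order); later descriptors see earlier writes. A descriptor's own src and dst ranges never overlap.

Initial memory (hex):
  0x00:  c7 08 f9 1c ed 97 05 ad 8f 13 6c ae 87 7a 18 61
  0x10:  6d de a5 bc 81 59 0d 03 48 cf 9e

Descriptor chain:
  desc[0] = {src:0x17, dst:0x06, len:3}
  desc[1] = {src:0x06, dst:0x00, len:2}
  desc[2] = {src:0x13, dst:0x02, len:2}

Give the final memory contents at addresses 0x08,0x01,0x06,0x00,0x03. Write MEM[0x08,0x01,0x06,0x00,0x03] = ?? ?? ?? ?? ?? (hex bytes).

D0: mem[0x06..0x08] <- [03 48 cf]
D1: mem[0x00..0x01] <- [03 48]
D2: mem[0x02..0x03] <- [bc 81]
query mem[0x08]=0xcf, mem[0x01]=0x48, mem[0x06]=0x03, mem[0x00]=0x03, mem[0x03]=0x81

MEM[0x08,0x01,0x06,0x00,0x03] = cf 48 03 03 81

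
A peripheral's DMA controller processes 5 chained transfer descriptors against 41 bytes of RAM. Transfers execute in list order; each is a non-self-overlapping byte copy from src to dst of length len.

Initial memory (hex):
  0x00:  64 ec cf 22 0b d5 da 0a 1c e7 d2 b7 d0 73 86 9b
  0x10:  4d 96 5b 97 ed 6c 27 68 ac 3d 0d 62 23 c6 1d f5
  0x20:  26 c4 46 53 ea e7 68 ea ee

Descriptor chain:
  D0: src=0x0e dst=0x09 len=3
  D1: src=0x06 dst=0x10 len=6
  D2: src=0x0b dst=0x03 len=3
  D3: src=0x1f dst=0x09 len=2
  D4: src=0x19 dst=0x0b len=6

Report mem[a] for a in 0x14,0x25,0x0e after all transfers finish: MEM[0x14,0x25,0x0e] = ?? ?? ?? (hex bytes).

MEM[0x14,0x25,0x0e] = 9b e7 23

  after D0: wrote 3B at 0x09 = 869b4d
  after D1: wrote 6B at 0x10 = da0a1c869b4d
  after D2: wrote 3B at 0x03 = 4dd073
  after D3: wrote 2B at 0x09 = f526
  after D4: wrote 6B at 0x0b = 3d0d6223c61d
query mem[0x14]=0x9b, mem[0x25]=0xe7, mem[0x0e]=0x23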